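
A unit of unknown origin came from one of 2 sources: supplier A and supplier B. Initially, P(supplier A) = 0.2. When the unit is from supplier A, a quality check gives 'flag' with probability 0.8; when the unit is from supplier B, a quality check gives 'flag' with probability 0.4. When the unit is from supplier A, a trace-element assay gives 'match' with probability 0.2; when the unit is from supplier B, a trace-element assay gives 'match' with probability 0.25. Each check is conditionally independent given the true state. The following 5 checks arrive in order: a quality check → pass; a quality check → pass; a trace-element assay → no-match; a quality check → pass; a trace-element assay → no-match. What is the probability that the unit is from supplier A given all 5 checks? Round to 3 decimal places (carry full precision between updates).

0.010

Each posterior becomes the prior for the next update.
After a quality check='pass': P(supplier A) = 0.2·0.2000 / (0.2·0.2000 + 0.6·0.8000) ≈ 0.0769
After a quality check='pass': P(supplier A) = 0.2·0.0769 / (0.2·0.0769 + 0.6·0.9231) ≈ 0.0270
After a trace-element assay='no-match': P(supplier A) = 0.8·0.0270 / (0.8·0.0270 + 0.75·0.9730) ≈ 0.0288
After a quality check='pass': P(supplier A) = 0.2·0.0288 / (0.2·0.0288 + 0.6·0.9712) ≈ 0.0098
After a trace-element assay='no-match': P(supplier A) = 0.8·0.0098 / (0.8·0.0098 + 0.75·0.9902) ≈ 0.0104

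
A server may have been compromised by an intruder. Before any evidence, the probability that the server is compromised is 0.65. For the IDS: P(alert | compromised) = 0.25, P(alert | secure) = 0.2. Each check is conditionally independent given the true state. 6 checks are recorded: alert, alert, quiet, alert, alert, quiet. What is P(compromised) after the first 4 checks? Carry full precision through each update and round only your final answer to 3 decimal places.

Apply Bayes' rule sequentially, carrying P(compromised) forward.
After 'alert': P(compromised) = 0.25·0.6500 / (0.25·0.6500 + 0.2·0.3500) ≈ 0.6989
After 'alert': P(compromised) = 0.25·0.6989 / (0.25·0.6989 + 0.2·0.3011) ≈ 0.7437
After 'quiet': P(compromised) = 0.75·0.7437 / (0.75·0.7437 + 0.8·0.2563) ≈ 0.7312
After 'alert': P(compromised) = 0.25·0.7312 / (0.25·0.7312 + 0.2·0.2688) ≈ 0.7728

0.773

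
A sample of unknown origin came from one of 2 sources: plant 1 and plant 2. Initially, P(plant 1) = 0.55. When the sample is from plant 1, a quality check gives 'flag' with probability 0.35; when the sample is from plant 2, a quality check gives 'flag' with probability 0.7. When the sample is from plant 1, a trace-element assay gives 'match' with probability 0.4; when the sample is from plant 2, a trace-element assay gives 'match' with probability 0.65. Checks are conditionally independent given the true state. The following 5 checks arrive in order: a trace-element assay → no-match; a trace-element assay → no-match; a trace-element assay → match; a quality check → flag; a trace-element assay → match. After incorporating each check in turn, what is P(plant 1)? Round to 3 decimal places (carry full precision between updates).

Each posterior becomes the prior for the next update.
After a trace-element assay='no-match': P(plant 1) = 0.6·0.5500 / (0.6·0.5500 + 0.35·0.4500) ≈ 0.6769
After a trace-element assay='no-match': P(plant 1) = 0.6·0.6769 / (0.6·0.6769 + 0.35·0.3231) ≈ 0.7822
After a trace-element assay='match': P(plant 1) = 0.4·0.7822 / (0.4·0.7822 + 0.65·0.2178) ≈ 0.6885
After a quality check='flag': P(plant 1) = 0.35·0.6885 / (0.35·0.6885 + 0.7·0.3115) ≈ 0.5250
After a trace-element assay='match': P(plant 1) = 0.4·0.5250 / (0.4·0.5250 + 0.65·0.4750) ≈ 0.4048

0.405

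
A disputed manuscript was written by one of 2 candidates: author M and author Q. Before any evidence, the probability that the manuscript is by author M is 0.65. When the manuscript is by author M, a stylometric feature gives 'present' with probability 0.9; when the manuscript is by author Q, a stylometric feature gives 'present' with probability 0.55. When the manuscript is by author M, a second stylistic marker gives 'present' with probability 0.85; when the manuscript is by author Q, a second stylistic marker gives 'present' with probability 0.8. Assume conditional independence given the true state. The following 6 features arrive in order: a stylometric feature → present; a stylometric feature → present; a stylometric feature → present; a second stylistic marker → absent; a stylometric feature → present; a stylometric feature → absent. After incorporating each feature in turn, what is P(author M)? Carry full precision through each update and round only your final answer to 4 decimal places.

0.6894

Apply Bayes' rule sequentially, carrying P(author M) forward.
After a stylometric feature='present': P(author M) = 0.9·0.6500 / (0.9·0.6500 + 0.55·0.3500) ≈ 0.7524
After a stylometric feature='present': P(author M) = 0.9·0.7524 / (0.9·0.7524 + 0.55·0.2476) ≈ 0.8326
After a stylometric feature='present': P(author M) = 0.9·0.8326 / (0.9·0.8326 + 0.55·0.1674) ≈ 0.8906
After a second stylistic marker='absent': P(author M) = 0.15·0.8906 / (0.15·0.8906 + 0.2·0.1094) ≈ 0.8592
After a stylometric feature='present': P(author M) = 0.9·0.8592 / (0.9·0.8592 + 0.55·0.1408) ≈ 0.9090
After a stylometric feature='absent': P(author M) = 0.1·0.9090 / (0.1·0.9090 + 0.45·0.0910) ≈ 0.6894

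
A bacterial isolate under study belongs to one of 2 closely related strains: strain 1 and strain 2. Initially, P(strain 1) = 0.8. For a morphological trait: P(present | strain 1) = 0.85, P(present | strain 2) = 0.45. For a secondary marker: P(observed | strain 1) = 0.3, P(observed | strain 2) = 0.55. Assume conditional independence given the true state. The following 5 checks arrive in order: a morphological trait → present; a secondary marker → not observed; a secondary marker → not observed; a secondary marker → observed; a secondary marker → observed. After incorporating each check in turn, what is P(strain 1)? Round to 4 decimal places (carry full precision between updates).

0.8447

After a morphological trait='present': P(strain 1) = 0.85·0.8000 / (0.85·0.8000 + 0.45·0.2000) ≈ 0.8831
After a secondary marker='not observed': P(strain 1) = 0.7·0.8831 / (0.7·0.8831 + 0.45·0.1169) ≈ 0.9216
After a secondary marker='not observed': P(strain 1) = 0.7·0.9216 / (0.7·0.9216 + 0.45·0.0784) ≈ 0.9481
After a secondary marker='observed': P(strain 1) = 0.3·0.9481 / (0.3·0.9481 + 0.55·0.0519) ≈ 0.9089
After a secondary marker='observed': P(strain 1) = 0.3·0.9089 / (0.3·0.9089 + 0.55·0.0911) ≈ 0.8447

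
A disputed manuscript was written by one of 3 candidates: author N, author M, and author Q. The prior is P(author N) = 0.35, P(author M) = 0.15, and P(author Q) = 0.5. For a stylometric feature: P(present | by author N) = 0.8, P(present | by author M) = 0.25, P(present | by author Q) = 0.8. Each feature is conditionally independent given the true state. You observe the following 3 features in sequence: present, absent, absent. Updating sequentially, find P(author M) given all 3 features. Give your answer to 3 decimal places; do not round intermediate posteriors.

After 'present': normaliser = 0.8·0.3500 + 0.25·0.1500 + 0.8·0.5000; P(author N) ≈ 0.3902, P(author M) ≈ 0.0523, P(author Q) ≈ 0.5575
After 'absent': normaliser = 0.2·0.3902 + 0.75·0.0523 + 0.2·0.5575; P(author N) ≈ 0.3412, P(author M) ≈ 0.1714, P(author Q) ≈ 0.4874
After 'absent': normaliser = 0.2·0.3412 + 0.75·0.1714 + 0.2·0.4874; P(author N) ≈ 0.2319, P(author M) ≈ 0.4368, P(author Q) ≈ 0.3313

0.437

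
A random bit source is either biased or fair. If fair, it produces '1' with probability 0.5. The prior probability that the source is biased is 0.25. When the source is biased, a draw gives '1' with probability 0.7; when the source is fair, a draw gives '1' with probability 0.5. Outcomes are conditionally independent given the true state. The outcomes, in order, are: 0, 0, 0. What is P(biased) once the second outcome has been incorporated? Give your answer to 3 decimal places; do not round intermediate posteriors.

0.107

After '0': P(biased) = 0.3·0.2500 / (0.3·0.2500 + 0.5·0.7500) ≈ 0.1667
After '0': P(biased) = 0.3·0.1667 / (0.3·0.1667 + 0.5·0.8333) ≈ 0.1071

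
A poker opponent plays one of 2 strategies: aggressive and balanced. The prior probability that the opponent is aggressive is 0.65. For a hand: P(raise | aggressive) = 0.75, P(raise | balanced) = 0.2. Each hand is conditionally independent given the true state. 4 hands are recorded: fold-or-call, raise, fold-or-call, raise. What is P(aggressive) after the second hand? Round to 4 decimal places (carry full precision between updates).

0.6852

Apply Bayes' rule sequentially, carrying P(aggressive) forward.
After 'fold-or-call': P(aggressive) = 0.25·0.6500 / (0.25·0.6500 + 0.8·0.3500) ≈ 0.3672
After 'raise': P(aggressive) = 0.75·0.3672 / (0.75·0.3672 + 0.2·0.6328) ≈ 0.6852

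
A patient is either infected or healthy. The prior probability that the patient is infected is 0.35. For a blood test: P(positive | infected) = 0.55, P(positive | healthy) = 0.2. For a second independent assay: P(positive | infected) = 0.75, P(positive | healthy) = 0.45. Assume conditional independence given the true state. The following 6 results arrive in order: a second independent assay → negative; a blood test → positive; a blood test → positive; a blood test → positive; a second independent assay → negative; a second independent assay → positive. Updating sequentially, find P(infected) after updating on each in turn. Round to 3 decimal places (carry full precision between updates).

0.794

After a second independent assay='negative': P(infected) = 0.25·0.3500 / (0.25·0.3500 + 0.55·0.6500) ≈ 0.1966
After a blood test='positive': P(infected) = 0.55·0.1966 / (0.55·0.1966 + 0.2·0.8034) ≈ 0.4023
After a blood test='positive': P(infected) = 0.55·0.4023 / (0.55·0.4023 + 0.2·0.5977) ≈ 0.6492
After a blood test='positive': P(infected) = 0.55·0.6492 / (0.55·0.6492 + 0.2·0.3508) ≈ 0.8358
After a second independent assay='negative': P(infected) = 0.25·0.8358 / (0.25·0.8358 + 0.55·0.1642) ≈ 0.6982
After a second independent assay='positive': P(infected) = 0.75·0.6982 / (0.75·0.6982 + 0.45·0.3018) ≈ 0.7941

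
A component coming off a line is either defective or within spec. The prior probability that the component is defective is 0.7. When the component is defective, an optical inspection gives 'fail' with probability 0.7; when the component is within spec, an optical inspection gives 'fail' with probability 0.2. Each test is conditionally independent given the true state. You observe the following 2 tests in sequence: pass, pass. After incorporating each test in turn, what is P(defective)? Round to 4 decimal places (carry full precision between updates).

After 'pass': P(defective) = 0.3·0.7000 / (0.3·0.7000 + 0.8·0.3000) ≈ 0.4667
After 'pass': P(defective) = 0.3·0.4667 / (0.3·0.4667 + 0.8·0.5333) ≈ 0.2471

0.2471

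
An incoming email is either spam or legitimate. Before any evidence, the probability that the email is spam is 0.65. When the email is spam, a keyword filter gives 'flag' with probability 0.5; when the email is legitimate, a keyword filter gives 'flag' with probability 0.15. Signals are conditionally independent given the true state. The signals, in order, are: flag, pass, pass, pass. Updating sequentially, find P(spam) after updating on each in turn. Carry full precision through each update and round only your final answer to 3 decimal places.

Apply Bayes' rule sequentially, carrying P(spam) forward.
After 'flag': P(spam) = 0.5·0.6500 / (0.5·0.6500 + 0.15·0.3500) ≈ 0.8609
After 'pass': P(spam) = 0.5·0.8609 / (0.5·0.8609 + 0.85·0.1391) ≈ 0.7846
After 'pass': P(spam) = 0.5·0.7846 / (0.5·0.7846 + 0.85·0.2154) ≈ 0.6817
After 'pass': P(spam) = 0.5·0.6817 / (0.5·0.6817 + 0.85·0.3183) ≈ 0.5575

0.558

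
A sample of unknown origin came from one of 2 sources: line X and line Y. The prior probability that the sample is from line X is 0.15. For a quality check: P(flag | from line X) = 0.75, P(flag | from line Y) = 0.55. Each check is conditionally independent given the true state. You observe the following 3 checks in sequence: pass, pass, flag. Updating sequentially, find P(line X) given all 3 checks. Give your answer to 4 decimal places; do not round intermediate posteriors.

0.0691

Apply Bayes' rule sequentially, carrying P(line X) forward.
After 'pass': P(line X) = 0.25·0.1500 / (0.25·0.1500 + 0.45·0.8500) ≈ 0.0893
After 'pass': P(line X) = 0.25·0.0893 / (0.25·0.0893 + 0.45·0.9107) ≈ 0.0517
After 'flag': P(line X) = 0.75·0.0517 / (0.75·0.0517 + 0.55·0.9483) ≈ 0.0691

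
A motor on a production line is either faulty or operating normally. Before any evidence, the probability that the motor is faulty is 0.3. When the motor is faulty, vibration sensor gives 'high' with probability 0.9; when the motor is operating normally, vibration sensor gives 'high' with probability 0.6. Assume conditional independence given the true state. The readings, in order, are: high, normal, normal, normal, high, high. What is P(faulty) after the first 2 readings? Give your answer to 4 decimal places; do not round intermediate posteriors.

After 'high': P(faulty) = 0.9·0.3000 / (0.9·0.3000 + 0.6·0.7000) ≈ 0.3913
After 'normal': P(faulty) = 0.1·0.3913 / (0.1·0.3913 + 0.4·0.6087) ≈ 0.1385

0.1385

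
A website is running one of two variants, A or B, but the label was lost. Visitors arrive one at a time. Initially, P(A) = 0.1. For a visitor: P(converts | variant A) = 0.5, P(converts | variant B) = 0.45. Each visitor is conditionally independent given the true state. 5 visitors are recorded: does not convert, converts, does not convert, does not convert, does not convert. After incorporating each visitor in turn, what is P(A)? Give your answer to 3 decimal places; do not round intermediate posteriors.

After 'does not convert': P(A) = 0.5·0.1000 / (0.5·0.1000 + 0.55·0.9000) ≈ 0.0917
After 'converts': P(A) = 0.5·0.0917 / (0.5·0.0917 + 0.45·0.9083) ≈ 0.1009
After 'does not convert': P(A) = 0.5·0.1009 / (0.5·0.1009 + 0.55·0.8991) ≈ 0.0926
After 'does not convert': P(A) = 0.5·0.0926 / (0.5·0.0926 + 0.55·0.9074) ≈ 0.0849
After 'does not convert': P(A) = 0.5·0.0849 / (0.5·0.0849 + 0.55·0.9151) ≈ 0.0778

0.078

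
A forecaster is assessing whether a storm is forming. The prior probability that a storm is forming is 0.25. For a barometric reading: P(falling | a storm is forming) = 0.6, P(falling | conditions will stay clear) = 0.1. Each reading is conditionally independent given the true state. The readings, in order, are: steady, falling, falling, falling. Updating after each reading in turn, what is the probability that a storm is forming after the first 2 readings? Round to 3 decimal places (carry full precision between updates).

Apply Bayes' rule sequentially, carrying P(storm) forward.
After 'steady': P(storm) = 0.4·0.2500 / (0.4·0.2500 + 0.9·0.7500) ≈ 0.1290
After 'falling': P(storm) = 0.6·0.1290 / (0.6·0.1290 + 0.1·0.8710) ≈ 0.4706

0.471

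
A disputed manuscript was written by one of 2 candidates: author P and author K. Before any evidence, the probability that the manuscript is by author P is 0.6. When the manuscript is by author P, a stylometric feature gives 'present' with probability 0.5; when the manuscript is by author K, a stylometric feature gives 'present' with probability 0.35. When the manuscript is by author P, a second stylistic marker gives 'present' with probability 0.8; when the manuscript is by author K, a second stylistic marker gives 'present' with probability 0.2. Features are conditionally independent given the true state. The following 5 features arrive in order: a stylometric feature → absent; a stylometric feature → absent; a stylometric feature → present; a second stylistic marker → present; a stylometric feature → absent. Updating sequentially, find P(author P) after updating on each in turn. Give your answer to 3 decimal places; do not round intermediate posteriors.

0.796

Each posterior becomes the prior for the next update.
After a stylometric feature='absent': P(author P) = 0.5·0.6000 / (0.5·0.6000 + 0.65·0.4000) ≈ 0.5357
After a stylometric feature='absent': P(author P) = 0.5·0.5357 / (0.5·0.5357 + 0.65·0.4643) ≈ 0.4702
After a stylometric feature='present': P(author P) = 0.5·0.4702 / (0.5·0.4702 + 0.35·0.5298) ≈ 0.5591
After a second stylistic marker='present': P(author P) = 0.8·0.5591 / (0.8·0.5591 + 0.2·0.4409) ≈ 0.8353
After a stylometric feature='absent': P(author P) = 0.5·0.8353 / (0.5·0.8353 + 0.65·0.1647) ≈ 0.7960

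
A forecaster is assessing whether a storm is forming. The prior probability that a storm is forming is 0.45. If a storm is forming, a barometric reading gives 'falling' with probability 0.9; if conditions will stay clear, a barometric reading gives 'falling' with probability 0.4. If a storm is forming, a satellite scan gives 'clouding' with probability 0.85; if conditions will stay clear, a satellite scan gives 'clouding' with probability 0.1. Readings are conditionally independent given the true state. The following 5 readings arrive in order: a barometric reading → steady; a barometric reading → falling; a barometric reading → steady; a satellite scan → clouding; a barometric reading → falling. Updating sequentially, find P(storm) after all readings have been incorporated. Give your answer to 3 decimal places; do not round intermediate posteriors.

Each posterior becomes the prior for the next update.
After a barometric reading='steady': P(storm) = 0.1·0.4500 / (0.1·0.4500 + 0.6·0.5500) ≈ 0.1200
After a barometric reading='falling': P(storm) = 0.9·0.1200 / (0.9·0.1200 + 0.4·0.8800) ≈ 0.2348
After a barometric reading='steady': P(storm) = 0.1·0.2348 / (0.1·0.2348 + 0.6·0.7652) ≈ 0.0486
After a satellite scan='clouding': P(storm) = 0.85·0.0486 / (0.85·0.0486 + 0.1·0.9514) ≈ 0.3030
After a barometric reading='falling': P(storm) = 0.9·0.3030 / (0.9·0.3030 + 0.4·0.6970) ≈ 0.4944

0.494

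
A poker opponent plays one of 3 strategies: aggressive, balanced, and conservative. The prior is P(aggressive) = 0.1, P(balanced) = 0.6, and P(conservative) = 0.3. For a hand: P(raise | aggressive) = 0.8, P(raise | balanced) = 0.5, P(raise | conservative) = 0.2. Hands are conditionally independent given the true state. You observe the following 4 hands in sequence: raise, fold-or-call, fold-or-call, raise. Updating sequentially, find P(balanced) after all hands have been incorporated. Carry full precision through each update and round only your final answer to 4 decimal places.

0.7855

After 'raise': normaliser = 0.8·0.1000 + 0.5·0.6000 + 0.2·0.3000; P(aggressive) ≈ 0.1818, P(balanced) ≈ 0.6818, P(conservative) ≈ 0.1364
After 'fold-or-call': normaliser = 0.2·0.1818 + 0.5·0.6818 + 0.8·0.1364; P(aggressive) ≈ 0.0748, P(balanced) ≈ 0.7009, P(conservative) ≈ 0.2243
After 'fold-or-call': normaliser = 0.2·0.0748 + 0.5·0.7009 + 0.8·0.2243; P(aggressive) ≈ 0.0274, P(balanced) ≈ 0.6432, P(conservative) ≈ 0.3293
After 'raise': normaliser = 0.8·0.0274 + 0.5·0.6432 + 0.2·0.3293; P(aggressive) ≈ 0.0536, P(balanced) ≈ 0.7855, P(conservative) ≈ 0.1609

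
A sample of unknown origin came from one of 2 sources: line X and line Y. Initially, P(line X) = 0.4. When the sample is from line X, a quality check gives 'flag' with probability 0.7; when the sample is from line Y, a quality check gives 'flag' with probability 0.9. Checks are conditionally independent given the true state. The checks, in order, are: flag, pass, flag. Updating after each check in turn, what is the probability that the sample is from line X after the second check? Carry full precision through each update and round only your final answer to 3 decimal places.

After 'flag': P(line X) = 0.7·0.4000 / (0.7·0.4000 + 0.9·0.6000) ≈ 0.3415
After 'pass': P(line X) = 0.3·0.3415 / (0.3·0.3415 + 0.1·0.6585) ≈ 0.6087

0.609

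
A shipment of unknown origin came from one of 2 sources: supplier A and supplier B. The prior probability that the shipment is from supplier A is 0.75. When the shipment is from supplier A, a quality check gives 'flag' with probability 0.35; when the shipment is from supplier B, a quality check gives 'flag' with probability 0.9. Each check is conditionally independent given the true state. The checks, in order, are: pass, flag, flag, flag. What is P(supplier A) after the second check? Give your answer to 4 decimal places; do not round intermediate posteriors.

After 'pass': P(supplier A) = 0.65·0.7500 / (0.65·0.7500 + 0.1·0.2500) ≈ 0.9512
After 'flag': P(supplier A) = 0.35·0.9512 / (0.35·0.9512 + 0.9·0.0488) ≈ 0.8835

0.8835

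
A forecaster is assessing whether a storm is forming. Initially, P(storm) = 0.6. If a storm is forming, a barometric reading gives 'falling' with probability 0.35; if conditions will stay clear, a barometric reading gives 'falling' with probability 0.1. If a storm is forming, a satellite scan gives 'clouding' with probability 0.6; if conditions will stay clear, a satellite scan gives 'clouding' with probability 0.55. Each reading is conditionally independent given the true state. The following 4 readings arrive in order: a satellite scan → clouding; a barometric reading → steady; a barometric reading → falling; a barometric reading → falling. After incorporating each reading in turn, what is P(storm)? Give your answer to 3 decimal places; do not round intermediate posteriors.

After a satellite scan='clouding': P(storm) = 0.6·0.6000 / (0.6·0.6000 + 0.55·0.4000) ≈ 0.6207
After a barometric reading='steady': P(storm) = 0.65·0.6207 / (0.65·0.6207 + 0.9·0.3793) ≈ 0.5417
After a barometric reading='falling': P(storm) = 0.35·0.5417 / (0.35·0.5417 + 0.1·0.4583) ≈ 0.8053
After a barometric reading='falling': P(storm) = 0.35·0.8053 / (0.35·0.8053 + 0.1·0.1947) ≈ 0.9354

0.935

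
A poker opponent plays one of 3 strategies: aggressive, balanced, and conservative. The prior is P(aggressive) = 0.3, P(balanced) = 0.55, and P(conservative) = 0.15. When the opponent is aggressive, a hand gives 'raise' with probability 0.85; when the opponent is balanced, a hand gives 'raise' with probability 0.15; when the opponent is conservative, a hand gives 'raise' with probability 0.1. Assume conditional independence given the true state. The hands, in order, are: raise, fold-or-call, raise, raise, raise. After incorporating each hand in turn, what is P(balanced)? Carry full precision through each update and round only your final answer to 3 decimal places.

0.010

Apply Bayes' rule sequentially, carrying P(balanced) forward.
After 'raise': normaliser = 0.85·0.3000 + 0.15·0.5500 + 0.1·0.1500; P(aggressive) ≈ 0.7234, P(balanced) ≈ 0.2340, P(conservative) ≈ 0.0426
After 'fold-or-call': normaliser = 0.15·0.7234 + 0.85·0.2340 + 0.9·0.0426; P(aggressive) ≈ 0.3138, P(balanced) ≈ 0.5754, P(conservative) ≈ 0.1108
After 'raise': normaliser = 0.85·0.3138 + 0.15·0.5754 + 0.1·0.1108; P(aggressive) ≈ 0.7326, P(balanced) ≈ 0.2370, P(conservative) ≈ 0.0304
After 'raise': normaliser = 0.85·0.7326 + 0.15·0.2370 + 0.1·0.0304; P(aggressive) ≈ 0.9416, P(balanced) ≈ 0.0538, P(conservative) ≈ 0.0046
After 'raise': normaliser = 0.85·0.9416 + 0.15·0.0538 + 0.1·0.0046; P(aggressive) ≈ 0.9895, P(balanced) ≈ 0.0100, P(conservative) ≈ 0.0006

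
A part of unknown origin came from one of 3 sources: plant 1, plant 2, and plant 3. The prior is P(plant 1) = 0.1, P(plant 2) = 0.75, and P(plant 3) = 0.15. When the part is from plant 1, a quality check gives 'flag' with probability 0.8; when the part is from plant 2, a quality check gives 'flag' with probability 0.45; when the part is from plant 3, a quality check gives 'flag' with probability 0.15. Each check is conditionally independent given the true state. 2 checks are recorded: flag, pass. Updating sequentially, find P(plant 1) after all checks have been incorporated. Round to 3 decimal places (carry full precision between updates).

0.072

After 'flag': normaliser = 0.8·0.1000 + 0.45·0.7500 + 0.15·0.1500; P(plant 1) ≈ 0.1818, P(plant 2) ≈ 0.7670, P(plant 3) ≈ 0.0511
After 'pass': normaliser = 0.2·0.1818 + 0.55·0.7670 + 0.85·0.0511; P(plant 1) ≈ 0.0725, P(plant 2) ≈ 0.8409, P(plant 3) ≈ 0.0866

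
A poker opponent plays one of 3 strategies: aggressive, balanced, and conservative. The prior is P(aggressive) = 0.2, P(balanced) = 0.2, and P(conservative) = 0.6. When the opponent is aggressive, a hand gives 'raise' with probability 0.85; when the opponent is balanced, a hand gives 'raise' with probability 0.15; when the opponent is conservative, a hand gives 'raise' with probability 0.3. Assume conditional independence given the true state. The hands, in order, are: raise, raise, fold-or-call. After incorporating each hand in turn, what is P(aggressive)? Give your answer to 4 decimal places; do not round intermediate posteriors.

0.3424

Apply Bayes' rule sequentially, carrying P(aggressive) forward.
After 'raise': normaliser = 0.85·0.2000 + 0.15·0.2000 + 0.3·0.6000; P(aggressive) ≈ 0.4474, P(balanced) ≈ 0.0789, P(conservative) ≈ 0.4737
After 'raise': normaliser = 0.85·0.4474 + 0.15·0.0789 + 0.3·0.4737; P(aggressive) ≈ 0.7118, P(balanced) ≈ 0.0222, P(conservative) ≈ 0.2660
After 'fold-or-call': normaliser = 0.15·0.7118 + 0.85·0.0222 + 0.7·0.2660; P(aggressive) ≈ 0.3424, P(balanced) ≈ 0.0604, P(conservative) ≈ 0.5972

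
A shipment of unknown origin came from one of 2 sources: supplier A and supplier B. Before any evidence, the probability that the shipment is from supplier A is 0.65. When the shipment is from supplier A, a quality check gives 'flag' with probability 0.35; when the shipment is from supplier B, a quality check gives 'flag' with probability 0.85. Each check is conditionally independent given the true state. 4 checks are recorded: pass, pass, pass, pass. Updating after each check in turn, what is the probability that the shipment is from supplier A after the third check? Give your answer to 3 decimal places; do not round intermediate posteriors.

0.993

Each posterior becomes the prior for the next update.
After 'pass': P(supplier A) = 0.65·0.6500 / (0.65·0.6500 + 0.15·0.3500) ≈ 0.8895
After 'pass': P(supplier A) = 0.65·0.8895 / (0.65·0.8895 + 0.15·0.1105) ≈ 0.9721
After 'pass': P(supplier A) = 0.65·0.9721 / (0.65·0.9721 + 0.15·0.0279) ≈ 0.9934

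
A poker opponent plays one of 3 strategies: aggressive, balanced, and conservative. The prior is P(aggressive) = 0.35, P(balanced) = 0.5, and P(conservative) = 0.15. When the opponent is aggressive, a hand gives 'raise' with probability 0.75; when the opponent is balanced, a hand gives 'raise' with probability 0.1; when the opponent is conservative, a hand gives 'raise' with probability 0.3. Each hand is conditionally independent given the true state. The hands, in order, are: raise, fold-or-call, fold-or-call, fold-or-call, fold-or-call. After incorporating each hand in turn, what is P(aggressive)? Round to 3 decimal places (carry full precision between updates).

Apply Bayes' rule sequentially, carrying P(aggressive) forward.
After 'raise': normaliser = 0.75·0.3500 + 0.1·0.5000 + 0.3·0.1500; P(aggressive) ≈ 0.7343, P(balanced) ≈ 0.1399, P(conservative) ≈ 0.1259
After 'fold-or-call': normaliser = 0.25·0.7343 + 0.9·0.1399 + 0.7·0.1259; P(aggressive) ≈ 0.4617, P(balanced) ≈ 0.3166, P(conservative) ≈ 0.2216
After 'fold-or-call': normaliser = 0.25·0.4617 + 0.9·0.3166 + 0.7·0.2216; P(aggressive) ≈ 0.2078, P(balanced) ≈ 0.5129, P(conservative) ≈ 0.2793
After 'fold-or-call': normaliser = 0.25·0.2078 + 0.9·0.5129 + 0.7·0.2793; P(aggressive) ≈ 0.0733, P(balanced) ≈ 0.6510, P(conservative) ≈ 0.2757
After 'fold-or-call': normaliser = 0.25·0.0733 + 0.9·0.6510 + 0.7·0.2757; P(aggressive) ≈ 0.0230, P(balanced) ≈ 0.7350, P(conservative) ≈ 0.2421

0.023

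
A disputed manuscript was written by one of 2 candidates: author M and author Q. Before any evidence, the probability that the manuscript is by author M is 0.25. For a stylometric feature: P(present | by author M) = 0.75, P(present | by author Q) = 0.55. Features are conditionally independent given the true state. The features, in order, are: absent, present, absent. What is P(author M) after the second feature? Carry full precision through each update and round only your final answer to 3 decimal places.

0.202

Apply Bayes' rule sequentially, carrying P(author M) forward.
After 'absent': P(author M) = 0.25·0.2500 / (0.25·0.2500 + 0.45·0.7500) ≈ 0.1562
After 'present': P(author M) = 0.75·0.1562 / (0.75·0.1562 + 0.55·0.8438) ≈ 0.2016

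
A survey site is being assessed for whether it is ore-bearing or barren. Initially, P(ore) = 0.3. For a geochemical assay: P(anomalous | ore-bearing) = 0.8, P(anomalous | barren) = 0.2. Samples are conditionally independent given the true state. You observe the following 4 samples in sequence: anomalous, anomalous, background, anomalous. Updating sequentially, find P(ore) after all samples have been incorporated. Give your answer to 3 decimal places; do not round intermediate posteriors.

After 'anomalous': P(ore) = 0.8·0.3000 / (0.8·0.3000 + 0.2·0.7000) ≈ 0.6316
After 'anomalous': P(ore) = 0.8·0.6316 / (0.8·0.6316 + 0.2·0.3684) ≈ 0.8727
After 'background': P(ore) = 0.2·0.8727 / (0.2·0.8727 + 0.8·0.1273) ≈ 0.6316
After 'anomalous': P(ore) = 0.8·0.6316 / (0.8·0.6316 + 0.2·0.3684) ≈ 0.8727

0.873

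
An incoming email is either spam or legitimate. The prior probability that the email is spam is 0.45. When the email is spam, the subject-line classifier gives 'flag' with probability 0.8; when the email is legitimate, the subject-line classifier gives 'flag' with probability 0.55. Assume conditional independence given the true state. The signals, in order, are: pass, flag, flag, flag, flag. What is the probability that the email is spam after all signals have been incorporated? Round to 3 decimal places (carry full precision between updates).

After 'pass': P(spam) = 0.2·0.4500 / (0.2·0.4500 + 0.45·0.5500) ≈ 0.2667
After 'flag': P(spam) = 0.8·0.2667 / (0.8·0.2667 + 0.55·0.7333) ≈ 0.3459
After 'flag': P(spam) = 0.8·0.3459 / (0.8·0.3459 + 0.55·0.6541) ≈ 0.4348
After 'flag': P(spam) = 0.8·0.4348 / (0.8·0.4348 + 0.55·0.5652) ≈ 0.5281
After 'flag': P(spam) = 0.8·0.5281 / (0.8·0.5281 + 0.55·0.4719) ≈ 0.6194

0.619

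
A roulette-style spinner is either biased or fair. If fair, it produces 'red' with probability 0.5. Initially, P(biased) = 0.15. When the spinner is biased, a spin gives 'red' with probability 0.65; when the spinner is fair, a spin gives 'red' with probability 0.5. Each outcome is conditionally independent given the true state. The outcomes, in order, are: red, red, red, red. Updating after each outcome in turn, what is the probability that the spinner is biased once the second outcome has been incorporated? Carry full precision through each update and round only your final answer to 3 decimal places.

0.230

After 'red': P(biased) = 0.65·0.1500 / (0.65·0.1500 + 0.5·0.8500) ≈ 0.1866
After 'red': P(biased) = 0.65·0.1866 / (0.65·0.1866 + 0.5·0.8134) ≈ 0.2297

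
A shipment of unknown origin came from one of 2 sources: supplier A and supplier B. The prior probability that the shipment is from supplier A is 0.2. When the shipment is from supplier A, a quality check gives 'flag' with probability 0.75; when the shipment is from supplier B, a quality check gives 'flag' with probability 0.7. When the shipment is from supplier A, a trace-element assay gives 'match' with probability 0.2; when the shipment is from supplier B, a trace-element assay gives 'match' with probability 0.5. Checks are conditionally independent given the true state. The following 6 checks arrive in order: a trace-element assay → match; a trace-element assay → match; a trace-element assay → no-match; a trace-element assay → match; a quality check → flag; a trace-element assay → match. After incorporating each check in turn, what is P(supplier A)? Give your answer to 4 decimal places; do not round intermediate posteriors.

After a trace-element assay='match': P(supplier A) = 0.2·0.2000 / (0.2·0.2000 + 0.5·0.8000) ≈ 0.0909
After a trace-element assay='match': P(supplier A) = 0.2·0.0909 / (0.2·0.0909 + 0.5·0.9091) ≈ 0.0385
After a trace-element assay='no-match': P(supplier A) = 0.8·0.0385 / (0.8·0.0385 + 0.5·0.9615) ≈ 0.0602
After a trace-element assay='match': P(supplier A) = 0.2·0.0602 / (0.2·0.0602 + 0.5·0.9398) ≈ 0.0250
After a quality check='flag': P(supplier A) = 0.75·0.0250 / (0.75·0.0250 + 0.7·0.9750) ≈ 0.0267
After a trace-element assay='match': P(supplier A) = 0.2·0.0267 / (0.2·0.0267 + 0.5·0.9733) ≈ 0.0109

0.0109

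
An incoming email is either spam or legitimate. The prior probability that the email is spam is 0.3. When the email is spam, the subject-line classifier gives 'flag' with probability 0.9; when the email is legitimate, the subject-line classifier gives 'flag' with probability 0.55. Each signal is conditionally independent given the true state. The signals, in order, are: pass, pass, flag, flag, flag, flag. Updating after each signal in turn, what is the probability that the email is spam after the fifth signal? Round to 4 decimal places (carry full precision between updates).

0.0849

After 'pass': P(spam) = 0.1·0.3000 / (0.1·0.3000 + 0.45·0.7000) ≈ 0.0870
After 'pass': P(spam) = 0.1·0.0870 / (0.1·0.0870 + 0.45·0.9130) ≈ 0.0207
After 'flag': P(spam) = 0.9·0.0207 / (0.9·0.0207 + 0.55·0.9793) ≈ 0.0335
After 'flag': P(spam) = 0.9·0.0335 / (0.9·0.0335 + 0.55·0.9665) ≈ 0.0536
After 'flag': P(spam) = 0.9·0.0536 / (0.9·0.0536 + 0.55·0.9464) ≈ 0.0849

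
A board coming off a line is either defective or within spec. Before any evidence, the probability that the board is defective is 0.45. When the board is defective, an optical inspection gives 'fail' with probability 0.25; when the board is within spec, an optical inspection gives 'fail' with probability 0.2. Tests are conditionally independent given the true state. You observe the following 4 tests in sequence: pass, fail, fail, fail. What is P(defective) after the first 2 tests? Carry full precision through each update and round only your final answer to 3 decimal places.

0.489

Each posterior becomes the prior for the next update.
After 'pass': P(defective) = 0.75·0.4500 / (0.75·0.4500 + 0.8·0.5500) ≈ 0.4341
After 'fail': P(defective) = 0.25·0.4341 / (0.25·0.4341 + 0.2·0.5659) ≈ 0.4895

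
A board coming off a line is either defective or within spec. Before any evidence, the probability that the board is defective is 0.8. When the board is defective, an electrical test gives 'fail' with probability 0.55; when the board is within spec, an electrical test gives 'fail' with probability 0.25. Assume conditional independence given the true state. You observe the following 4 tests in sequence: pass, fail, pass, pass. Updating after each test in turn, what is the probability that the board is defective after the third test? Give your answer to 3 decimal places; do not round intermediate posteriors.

Each posterior becomes the prior for the next update.
After 'pass': P(defective) = 0.45·0.8000 / (0.45·0.8000 + 0.75·0.2000) ≈ 0.7059
After 'fail': P(defective) = 0.55·0.7059 / (0.55·0.7059 + 0.25·0.2941) ≈ 0.8408
After 'pass': P(defective) = 0.45·0.8408 / (0.45·0.8408 + 0.75·0.1592) ≈ 0.7601

0.760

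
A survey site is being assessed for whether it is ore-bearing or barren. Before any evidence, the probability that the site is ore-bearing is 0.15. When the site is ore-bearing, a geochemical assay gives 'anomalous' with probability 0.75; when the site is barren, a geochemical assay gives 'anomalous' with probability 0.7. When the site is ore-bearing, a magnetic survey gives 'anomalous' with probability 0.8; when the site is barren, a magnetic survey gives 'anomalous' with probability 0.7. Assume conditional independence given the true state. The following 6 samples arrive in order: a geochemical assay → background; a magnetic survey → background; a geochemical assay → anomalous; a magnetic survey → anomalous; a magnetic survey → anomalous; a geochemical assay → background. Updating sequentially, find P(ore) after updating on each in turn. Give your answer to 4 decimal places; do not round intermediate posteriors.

After a geochemical assay='background': P(ore) = 0.25·0.1500 / (0.25·0.1500 + 0.3·0.8500) ≈ 0.1282
After a magnetic survey='background': P(ore) = 0.2·0.1282 / (0.2·0.1282 + 0.3·0.8718) ≈ 0.0893
After a geochemical assay='anomalous': P(ore) = 0.75·0.0893 / (0.75·0.0893 + 0.7·0.9107) ≈ 0.0951
After a magnetic survey='anomalous': P(ore) = 0.8·0.0951 / (0.8·0.0951 + 0.7·0.9049) ≈ 0.1072
After a magnetic survey='anomalous': P(ore) = 0.8·0.1072 / (0.8·0.1072 + 0.7·0.8928) ≈ 0.1206
After a geochemical assay='background': P(ore) = 0.25·0.1206 / (0.25·0.1206 + 0.3·0.8794) ≈ 0.1026

0.1026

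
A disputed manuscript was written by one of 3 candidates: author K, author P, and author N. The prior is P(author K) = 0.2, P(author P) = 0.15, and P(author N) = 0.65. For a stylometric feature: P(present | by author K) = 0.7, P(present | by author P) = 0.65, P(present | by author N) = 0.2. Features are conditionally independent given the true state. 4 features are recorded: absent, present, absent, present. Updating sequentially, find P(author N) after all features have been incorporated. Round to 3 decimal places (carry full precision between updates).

After 'absent': normaliser = 0.3·0.2000 + 0.35·0.1500 + 0.8·0.6500; P(author K) ≈ 0.0949, P(author P) ≈ 0.0830, P(author N) ≈ 0.8221
After 'present': normaliser = 0.7·0.0949 + 0.65·0.0830 + 0.2·0.8221; P(author K) ≈ 0.2332, P(author P) ≈ 0.1895, P(author N) ≈ 0.5774
After 'absent': normaliser = 0.3·0.2332 + 0.35·0.1895 + 0.8·0.5774; P(author K) ≈ 0.1169, P(author P) ≈ 0.1109, P(author N) ≈ 0.7722
After 'present': normaliser = 0.7·0.1169 + 0.65·0.1109 + 0.2·0.7722; P(author K) ≈ 0.2655, P(author P) ≈ 0.2337, P(author N) ≈ 0.5009

0.501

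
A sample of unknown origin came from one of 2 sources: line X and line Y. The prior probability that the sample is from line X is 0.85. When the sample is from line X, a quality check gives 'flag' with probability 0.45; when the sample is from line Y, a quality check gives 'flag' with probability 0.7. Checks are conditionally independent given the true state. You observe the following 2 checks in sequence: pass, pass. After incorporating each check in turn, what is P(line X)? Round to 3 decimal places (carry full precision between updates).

Apply Bayes' rule sequentially, carrying P(line X) forward.
After 'pass': P(line X) = 0.55·0.8500 / (0.55·0.8500 + 0.3·0.1500) ≈ 0.9122
After 'pass': P(line X) = 0.55·0.9122 / (0.55·0.9122 + 0.3·0.0878) ≈ 0.9501

0.950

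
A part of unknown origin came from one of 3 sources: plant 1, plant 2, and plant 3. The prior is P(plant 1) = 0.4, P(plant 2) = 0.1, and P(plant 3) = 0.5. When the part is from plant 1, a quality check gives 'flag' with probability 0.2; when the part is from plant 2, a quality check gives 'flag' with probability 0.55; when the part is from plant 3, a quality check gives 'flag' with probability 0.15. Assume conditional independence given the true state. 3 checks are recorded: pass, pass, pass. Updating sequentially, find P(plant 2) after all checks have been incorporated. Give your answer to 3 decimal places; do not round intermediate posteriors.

0.017

After 'pass': normaliser = 0.8·0.4000 + 0.45·0.1000 + 0.85·0.5000; P(plant 1) ≈ 0.4051, P(plant 2) ≈ 0.0570, P(plant 3) ≈ 0.5380
After 'pass': normaliser = 0.8·0.4051 + 0.45·0.0570 + 0.85·0.5380; P(plant 1) ≈ 0.4016, P(plant 2) ≈ 0.0318, P(plant 3) ≈ 0.5667
After 'pass': normaliser = 0.8·0.4016 + 0.45·0.0318 + 0.85·0.5667; P(plant 1) ≈ 0.3931, P(plant 2) ≈ 0.0175, P(plant 3) ≈ 0.5894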